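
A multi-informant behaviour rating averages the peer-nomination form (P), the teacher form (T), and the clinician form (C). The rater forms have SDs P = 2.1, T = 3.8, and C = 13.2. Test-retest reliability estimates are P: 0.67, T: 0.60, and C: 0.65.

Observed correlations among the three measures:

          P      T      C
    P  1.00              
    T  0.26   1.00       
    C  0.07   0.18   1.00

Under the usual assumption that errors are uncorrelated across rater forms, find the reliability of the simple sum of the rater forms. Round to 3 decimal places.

Var(P+T+C) = 2.1² + 3.8² + 13.2² + 2·[2.1·3.8·0.26 + 2.1·13.2·0.07 + 3.8·13.2·0.18] = 193.09 + 26.088 = 219.178.
Because errors are independent across components, Cov(Tᵢ,Tⱼ) = Cov(Xᵢ,Xⱼ); the off-diagonal part of the true-score variance is the same as above.
True-score variance = [2.1²·0.67 + 3.8²·0.60 + 13.2²·0.65] + 26.088 = 124.875 + 26.088 = 150.963.
Reliability = 150.963 / 219.178 = 0.689.

0.689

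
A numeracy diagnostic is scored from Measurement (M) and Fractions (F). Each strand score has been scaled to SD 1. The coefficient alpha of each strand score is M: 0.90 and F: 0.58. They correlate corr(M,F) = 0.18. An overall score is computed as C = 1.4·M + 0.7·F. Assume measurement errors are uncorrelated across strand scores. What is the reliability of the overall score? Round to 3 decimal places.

0.857

Var(C) = 1.4² + 0.7² + 2·[0.98·0.18] = 2.45 + 0.3528 = 2.8028.
Under uncorrelated errors the observed covariances equal the true-score covariances, so only the own-variance terms attenuate.
True-score variance = [1.4²·0.90 + 0.7²·0.58] + 0.3528 = 2.0482 + 0.3528 = 2.401.
Reliability = 2.401 / 2.8028 = 0.857.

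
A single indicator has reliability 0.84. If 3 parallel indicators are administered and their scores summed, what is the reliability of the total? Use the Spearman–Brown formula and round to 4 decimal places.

0.9403

ρ_k = kρ / (1 + (k−1)ρ) = 3·0.84 / (1 + 2·0.84) = 2.520 / 2.680 = 0.9403.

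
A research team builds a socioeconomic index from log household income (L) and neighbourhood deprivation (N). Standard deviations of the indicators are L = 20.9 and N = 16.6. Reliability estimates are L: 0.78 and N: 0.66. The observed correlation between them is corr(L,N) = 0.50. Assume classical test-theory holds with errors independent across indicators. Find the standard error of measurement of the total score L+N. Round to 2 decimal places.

13.78

Var(total) = 712.37 + 346.94 = 1059.31.
True-score variance = 522.581 + 346.94 = 869.521, so reliability = 0.8208.
Error variance = 1059.31 − 869.521 = 189.789; SEM = √189.789 = 13.78.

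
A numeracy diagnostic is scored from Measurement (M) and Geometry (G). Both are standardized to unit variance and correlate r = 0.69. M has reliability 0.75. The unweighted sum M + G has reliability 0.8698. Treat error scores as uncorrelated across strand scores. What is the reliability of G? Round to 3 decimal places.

Var(M+G) = 2 + 2·0.69 = 3.380.
True-score variance = ρ_M + ρ_G + 2·0.69, so 0.8698 = (0.75 + ρ_G + 1.38) / 3.380.
ρ_G = 0.8698·3.380 − 0.75 − 1.38 = 0.810.

0.810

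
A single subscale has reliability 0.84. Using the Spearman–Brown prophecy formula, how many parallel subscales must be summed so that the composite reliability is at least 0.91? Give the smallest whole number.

k ≥ ρ*(1−ρ₁)/(ρ₁(1−ρ*)) = 0.91·0.16 / (0.84·0.09) = 1.926.
Smallest integer k = 2.

2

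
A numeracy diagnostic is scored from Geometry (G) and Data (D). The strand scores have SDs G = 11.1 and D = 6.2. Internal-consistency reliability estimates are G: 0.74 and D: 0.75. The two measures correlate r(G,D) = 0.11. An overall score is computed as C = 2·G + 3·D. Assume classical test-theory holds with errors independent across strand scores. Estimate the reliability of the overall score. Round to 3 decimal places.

0.769

Var(C) = 2²·11.1² + 3²·6.2² + 2·[6·11.1·6.2·0.11] = 838.8 + 90.8424 = 929.642.
Because errors are independent across components, Cov(Tᵢ,Tⱼ) = Cov(Xᵢ,Xⱼ); the off-diagonal part of the true-score variance is the same as above.
True-score variance = [2²·11.1²·0.74 + 3²·6.2²·0.75] + 90.8424 = 624.172 + 90.8424 = 715.014.
Reliability = 715.014 / 929.642 = 0.769.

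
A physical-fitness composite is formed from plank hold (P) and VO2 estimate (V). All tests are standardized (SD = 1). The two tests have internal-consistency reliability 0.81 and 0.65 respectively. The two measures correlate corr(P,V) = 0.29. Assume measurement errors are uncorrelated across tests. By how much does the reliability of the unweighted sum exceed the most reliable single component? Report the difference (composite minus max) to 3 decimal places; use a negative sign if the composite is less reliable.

Var(sum) = 2 + 0.58 = 2.58; true-score variance = 1.46 + 0.58 = 2.04; composite reliability = 0.7907.
Max component reliability = 0.8100.
Difference = 0.7907 − 0.8100 = -0.019.

-0.019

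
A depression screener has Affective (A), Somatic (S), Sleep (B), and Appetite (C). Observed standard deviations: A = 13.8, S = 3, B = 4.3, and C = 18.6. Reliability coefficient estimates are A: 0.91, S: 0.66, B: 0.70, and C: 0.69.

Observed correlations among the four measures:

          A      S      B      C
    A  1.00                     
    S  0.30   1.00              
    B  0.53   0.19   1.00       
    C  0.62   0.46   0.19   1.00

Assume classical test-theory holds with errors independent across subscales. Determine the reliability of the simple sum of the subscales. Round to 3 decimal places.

Var(A+S+B+C) = 13.8² + 3² + 4.3² + 18.6² + 2·[13.8·3·0.30 + 13.8·4.3·0.53 + 13.8·18.6·0.62 + 3·4.3·0.19 + 3·18.6·0.46 + 4.3·18.6·0.19] = 563.89 + 492.654 = 1056.54.
With uncorrelated errors the cross-covariances are all true-score covariance, so they carry over unchanged; only the diagonal terms shrink to ρᵢσᵢ².
True-score variance = [13.8²·0.91 + 3²·0.66 + 4.3²·0.70 + 18.6²·0.69] + 492.654 = 430.896 + 492.654 = 923.55.
Reliability = 923.55 / 1056.54 = 0.874.

0.874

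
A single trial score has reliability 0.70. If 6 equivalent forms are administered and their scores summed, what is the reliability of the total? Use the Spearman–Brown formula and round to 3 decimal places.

0.933

ρ_k = kρ / (1 + (k−1)ρ) = 6·0.70 / (1 + 5·0.70) = 4.200 / 4.500 = 0.933.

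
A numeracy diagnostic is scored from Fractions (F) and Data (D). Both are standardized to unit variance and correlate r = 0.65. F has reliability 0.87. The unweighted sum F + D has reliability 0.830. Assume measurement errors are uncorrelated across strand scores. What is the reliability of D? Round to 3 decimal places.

Var(F+D) = 2 + 2·0.65 = 3.300.
True-score variance = ρ_F + ρ_D + 2·0.65, so 0.830 = (0.87 + ρ_D + 1.30) / 3.300.
ρ_D = 0.830·3.300 − 0.87 − 1.30 = 0.569.

0.569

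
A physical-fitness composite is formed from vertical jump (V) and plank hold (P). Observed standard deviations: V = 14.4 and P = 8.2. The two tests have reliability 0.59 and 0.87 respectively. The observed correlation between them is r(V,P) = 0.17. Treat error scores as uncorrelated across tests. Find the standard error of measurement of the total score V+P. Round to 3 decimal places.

9.683

Var(total) = 274.6 + 40.1472 = 314.747.
True-score variance = 180.841 + 40.1472 = 220.988, so reliability = 0.7021.
Error variance = 314.747 − 220.988 = 93.7588; SEM = √93.7588 = 9.683.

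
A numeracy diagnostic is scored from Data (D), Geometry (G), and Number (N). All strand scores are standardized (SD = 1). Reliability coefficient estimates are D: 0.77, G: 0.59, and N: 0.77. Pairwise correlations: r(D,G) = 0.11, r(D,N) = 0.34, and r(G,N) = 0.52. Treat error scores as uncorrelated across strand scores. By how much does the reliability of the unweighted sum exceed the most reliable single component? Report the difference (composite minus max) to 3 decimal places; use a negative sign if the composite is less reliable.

0.054

Var(sum) = 3 + 1.94 = 4.94; true-score variance = 2.13 + 1.94 = 4.07; composite reliability = 0.8239.
Max component reliability = 0.7700.
Difference = 0.8239 − 0.7700 = 0.054.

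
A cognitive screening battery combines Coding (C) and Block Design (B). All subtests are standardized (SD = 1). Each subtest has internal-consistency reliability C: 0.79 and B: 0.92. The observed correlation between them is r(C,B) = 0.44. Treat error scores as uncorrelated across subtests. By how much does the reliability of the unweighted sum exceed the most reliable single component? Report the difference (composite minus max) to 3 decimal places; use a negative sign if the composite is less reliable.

-0.021

Var(sum) = 2 + 0.88 = 2.88; true-score variance = 1.71 + 0.88 = 2.59; composite reliability = 0.8993.
Max component reliability = 0.9200.
Difference = 0.8993 − 0.9200 = -0.021.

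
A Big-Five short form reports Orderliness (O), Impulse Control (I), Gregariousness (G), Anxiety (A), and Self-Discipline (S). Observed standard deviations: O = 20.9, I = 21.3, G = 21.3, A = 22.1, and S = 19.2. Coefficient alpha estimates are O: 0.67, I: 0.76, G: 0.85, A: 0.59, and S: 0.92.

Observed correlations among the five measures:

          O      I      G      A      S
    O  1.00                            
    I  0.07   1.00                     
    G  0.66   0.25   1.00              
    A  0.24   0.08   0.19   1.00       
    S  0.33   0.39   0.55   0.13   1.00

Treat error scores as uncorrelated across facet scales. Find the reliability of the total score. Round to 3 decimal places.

Var(O+I+G+A+S) = 20.9² + 21.3² + 21.3² + 22.1² + 19.2² + 2·[20.9·21.3·0.07 + 20.9·21.3·0.66 + 20.9·22.1·0.24 + 20.9·19.2·0.33 + 21.3·21.3·0.25 + 21.3·22.1·0.08 + 21.3·19.2·0.39 + 21.3·22.1·0.19 + 21.3·19.2·0.55 + 22.1·19.2·0.13] = 2201.24 + 2496.71 = 4697.95.
With uncorrelated errors the cross-covariances are all true-score covariance, so they carry over unchanged; only the diagonal terms shrink to ρᵢσᵢ².
True-score variance = [20.9²·0.67 + 21.3²·0.76 + 21.3²·0.85 + 22.1²·0.59 + 19.2²·0.92] + 2496.71 = 1650.41 + 2496.71 = 4147.12.
Reliability = 4147.12 / 4697.95 = 0.883.

0.883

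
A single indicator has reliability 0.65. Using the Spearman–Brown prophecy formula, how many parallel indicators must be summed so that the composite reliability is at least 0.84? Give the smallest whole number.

3

k ≥ ρ*(1−ρ₁)/(ρ₁(1−ρ*)) = 0.84·0.35 / (0.65·0.16) = 2.827.
Smallest integer k = 3.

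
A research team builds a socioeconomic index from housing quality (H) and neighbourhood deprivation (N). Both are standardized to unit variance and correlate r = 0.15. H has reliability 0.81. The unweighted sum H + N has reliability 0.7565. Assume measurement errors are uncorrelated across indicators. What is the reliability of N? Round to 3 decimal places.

0.630

Var(H+N) = 2 + 2·0.15 = 2.300.
True-score variance = ρ_H + ρ_N + 2·0.15, so 0.7565 = (0.81 + ρ_N + 0.30) / 2.300.
ρ_N = 0.7565·2.300 − 0.81 − 0.30 = 0.630.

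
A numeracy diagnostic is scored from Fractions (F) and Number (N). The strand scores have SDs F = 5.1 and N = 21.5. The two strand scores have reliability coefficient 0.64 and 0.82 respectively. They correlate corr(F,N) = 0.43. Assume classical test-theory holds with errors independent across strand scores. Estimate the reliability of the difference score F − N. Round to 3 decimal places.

Var(F−N) = 5.1² + 21.5² − 2·5.1·21.5·0.43 = 488.26 − 94.299 = 393.961.
Under uncorrelated errors the observed covariances equal the true-score covariances, so only the own-variance terms attenuate.
True-score variance = [5.1²·0.64 + 21.5²·0.82] − 94.299 = 395.691 − 94.299 = 301.392.
Reliability = 301.392 / 393.961 = 0.765.

0.765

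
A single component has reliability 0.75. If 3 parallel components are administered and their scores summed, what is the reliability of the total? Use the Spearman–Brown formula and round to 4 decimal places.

0.9000

ρ_k = kρ / (1 + (k−1)ρ) = 3·0.75 / (1 + 2·0.75) = 2.250 / 2.500 = 0.9000.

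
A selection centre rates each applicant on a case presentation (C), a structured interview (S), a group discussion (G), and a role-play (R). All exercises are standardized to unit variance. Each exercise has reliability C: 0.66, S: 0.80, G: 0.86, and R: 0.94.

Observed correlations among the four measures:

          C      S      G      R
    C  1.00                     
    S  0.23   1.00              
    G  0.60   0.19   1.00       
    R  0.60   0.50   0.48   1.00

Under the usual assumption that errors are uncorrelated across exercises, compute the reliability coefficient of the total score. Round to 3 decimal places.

0.920

Var(C+S+G+R) = 4 + 2·[0.23 + 0.60 + 0.60 + 0.19 + 0.50 + 0.48] = 4 + 5.2 = 9.2.
Because errors are independent across components, Cov(Tᵢ,Tⱼ) = Cov(Xᵢ,Xⱼ); the off-diagonal part of the true-score variance is the same as above.
True-score variance = [0.66 + 0.80 + 0.86 + 0.94] + 5.2 = 3.26 + 5.2 = 8.46.
Reliability = 8.46 / 9.2 = 0.920.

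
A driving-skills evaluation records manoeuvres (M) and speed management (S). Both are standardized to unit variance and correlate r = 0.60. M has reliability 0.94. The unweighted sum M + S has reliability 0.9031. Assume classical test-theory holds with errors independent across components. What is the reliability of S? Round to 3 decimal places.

Var(M+S) = 2 + 2·0.60 = 3.200.
True-score variance = ρ_M + ρ_S + 2·0.60, so 0.9031 = (0.94 + ρ_S + 1.20) / 3.200.
ρ_S = 0.9031·3.200 − 0.94 − 1.20 = 0.750.

0.750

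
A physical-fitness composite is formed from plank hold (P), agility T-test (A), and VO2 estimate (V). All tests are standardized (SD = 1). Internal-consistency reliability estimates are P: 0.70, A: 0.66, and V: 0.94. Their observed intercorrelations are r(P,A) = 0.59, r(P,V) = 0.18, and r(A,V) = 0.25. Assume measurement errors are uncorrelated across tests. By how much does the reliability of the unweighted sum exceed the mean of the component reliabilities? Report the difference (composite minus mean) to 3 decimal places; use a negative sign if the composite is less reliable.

Var(sum) = 3 + 2.04 = 5.04; true-score variance = 2.3 + 2.04 = 4.34; composite reliability = 0.8611.
Mean component reliability = 0.7667.
Difference = 0.8611 − 0.7667 = 0.094.

0.094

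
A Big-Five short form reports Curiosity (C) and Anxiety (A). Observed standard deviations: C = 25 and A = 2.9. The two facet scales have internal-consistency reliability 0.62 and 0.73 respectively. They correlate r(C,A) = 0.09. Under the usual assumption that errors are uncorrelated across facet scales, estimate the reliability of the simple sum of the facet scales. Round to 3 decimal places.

0.629

Var(C+A) = 25² + 2.9² + 2·[25·2.9·0.09] = 633.41 + 13.05 = 646.46.
With uncorrelated errors the cross-covariances are all true-score covariance, so they carry over unchanged; only the diagonal terms shrink to ρᵢσᵢ².
True-score variance = [25²·0.62 + 2.9²·0.73] + 13.05 = 393.639 + 13.05 = 406.689.
Reliability = 406.689 / 646.46 = 0.629.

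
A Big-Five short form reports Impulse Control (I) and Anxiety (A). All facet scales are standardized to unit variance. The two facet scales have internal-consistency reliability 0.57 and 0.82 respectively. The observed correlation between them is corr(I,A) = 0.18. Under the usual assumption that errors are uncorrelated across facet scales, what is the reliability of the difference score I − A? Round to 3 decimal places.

Var(I−A) = 1 + 1 − 2·0.18 = 2 − 0.36 = 1.64.
With uncorrelated errors the cross-covariances are all true-score covariance, so they carry over unchanged; only the diagonal terms shrink to ρᵢσᵢ².
True-score variance = [0.57 + 0.82] − 0.36 = 1.39 − 0.36 = 1.03.
Reliability = 1.03 / 1.64 = 0.628.

0.628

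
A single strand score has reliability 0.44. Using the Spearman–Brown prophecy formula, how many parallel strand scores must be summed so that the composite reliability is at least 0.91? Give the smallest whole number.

k ≥ ρ*(1−ρ₁)/(ρ₁(1−ρ*)) = 0.91·0.56 / (0.44·0.09) = 12.869.
Smallest integer k = 13.

13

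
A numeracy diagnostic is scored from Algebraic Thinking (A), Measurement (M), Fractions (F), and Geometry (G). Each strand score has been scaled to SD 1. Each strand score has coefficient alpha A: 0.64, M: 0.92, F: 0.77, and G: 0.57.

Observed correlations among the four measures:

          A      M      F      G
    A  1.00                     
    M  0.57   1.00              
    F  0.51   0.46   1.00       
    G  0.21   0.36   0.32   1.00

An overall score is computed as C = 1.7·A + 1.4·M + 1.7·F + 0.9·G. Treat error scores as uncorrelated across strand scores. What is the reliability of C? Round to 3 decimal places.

0.883

Var(C) = 1.7² + 1.4² + 1.7² + 0.9² + 2·[2.38·0.57 + 2.89·0.51 + 1.53·0.21 + 2.38·0.46 + 1.26·0.36 + 1.53·0.32] = 8.55 + 10.3796 = 18.9296.
Under uncorrelated errors the observed covariances equal the true-score covariances, so only the own-variance terms attenuate.
True-score variance = [1.7²·0.64 + 1.4²·0.92 + 1.7²·0.77 + 0.9²·0.57] + 10.3796 = 6.3398 + 10.3796 = 16.7194.
Reliability = 16.7194 / 18.9296 = 0.883.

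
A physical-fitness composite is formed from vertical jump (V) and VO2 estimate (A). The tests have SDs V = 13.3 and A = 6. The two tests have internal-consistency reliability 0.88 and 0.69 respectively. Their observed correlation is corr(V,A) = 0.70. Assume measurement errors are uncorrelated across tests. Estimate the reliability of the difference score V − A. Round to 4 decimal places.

Var(V−A) = 13.3² + 6² − 2·13.3·6·0.70 = 212.89 − 111.72 = 101.17.
Under uncorrelated errors the observed covariances equal the true-score covariances, so only the own-variance terms attenuate.
True-score variance = [13.3²·0.88 + 6²·0.69] − 111.72 = 180.503 − 111.72 = 68.7832.
Reliability = 68.7832 / 101.17 = 0.6799.

0.6799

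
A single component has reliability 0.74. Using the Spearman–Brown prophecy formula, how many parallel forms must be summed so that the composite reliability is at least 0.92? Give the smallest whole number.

5

k ≥ ρ*(1−ρ₁)/(ρ₁(1−ρ*)) = 0.92·0.26 / (0.74·0.08) = 4.041.
Smallest integer k = 5.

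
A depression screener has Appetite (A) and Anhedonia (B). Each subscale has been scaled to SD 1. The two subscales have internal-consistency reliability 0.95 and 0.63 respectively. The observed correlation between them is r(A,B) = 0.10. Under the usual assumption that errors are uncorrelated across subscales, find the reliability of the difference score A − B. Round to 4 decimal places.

Var(A−B) = 1 + 1 − 2·0.10 = 2 − 0.2 = 1.8.
Because errors are independent across components, Cov(Tᵢ,Tⱼ) = Cov(Xᵢ,Xⱼ); the off-diagonal part of the true-score variance is the same as above.
True-score variance = [0.95 + 0.63] − 0.2 = 1.58 − 0.2 = 1.38.
Reliability = 1.38 / 1.8 = 0.7667.

0.7667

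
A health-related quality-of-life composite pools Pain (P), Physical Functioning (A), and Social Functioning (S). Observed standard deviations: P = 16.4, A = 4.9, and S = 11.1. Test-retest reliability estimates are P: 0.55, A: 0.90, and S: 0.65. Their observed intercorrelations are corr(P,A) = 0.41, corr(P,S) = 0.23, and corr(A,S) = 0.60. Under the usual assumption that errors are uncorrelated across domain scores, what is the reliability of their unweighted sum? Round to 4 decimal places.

Var(P+A+S) = 16.4² + 4.9² + 11.1² + 2·[16.4·4.9·0.41 + 16.4·11.1·0.23 + 4.9·11.1·0.60] = 416.18 + 214.902 = 631.082.
With uncorrelated errors the cross-covariances are all true-score covariance, so they carry over unchanged; only the diagonal terms shrink to ρᵢσᵢ².
True-score variance = [16.4²·0.55 + 4.9²·0.90 + 11.1²·0.65] + 214.902 = 249.624 + 214.902 = 464.525.
Reliability = 464.525 / 631.082 = 0.7361.

0.7361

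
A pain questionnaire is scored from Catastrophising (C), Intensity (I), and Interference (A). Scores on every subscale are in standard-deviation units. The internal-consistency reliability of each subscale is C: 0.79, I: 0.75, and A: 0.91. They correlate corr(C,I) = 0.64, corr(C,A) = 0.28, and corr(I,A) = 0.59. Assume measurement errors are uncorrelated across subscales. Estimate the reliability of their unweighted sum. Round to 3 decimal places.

0.909

Var(C+I+A) = 3 + 2·[0.64 + 0.28 + 0.59] = 3 + 3.02 = 6.02.
With uncorrelated errors the cross-covariances are all true-score covariance, so they carry over unchanged; only the diagonal terms shrink to ρᵢσᵢ².
True-score variance = [0.79 + 0.75 + 0.91] + 3.02 = 2.45 + 3.02 = 5.47.
Reliability = 5.47 / 6.02 = 0.909.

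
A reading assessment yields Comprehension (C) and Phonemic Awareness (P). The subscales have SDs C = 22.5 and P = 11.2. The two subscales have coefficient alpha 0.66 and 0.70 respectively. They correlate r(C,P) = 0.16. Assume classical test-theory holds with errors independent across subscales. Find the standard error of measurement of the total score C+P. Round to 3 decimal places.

Var(total) = 631.69 + 80.64 = 712.33.
True-score variance = 421.933 + 80.64 = 502.573, so reliability = 0.7055.
Error variance = 712.33 − 502.573 = 209.757; SEM = √209.757 = 14.483.

14.483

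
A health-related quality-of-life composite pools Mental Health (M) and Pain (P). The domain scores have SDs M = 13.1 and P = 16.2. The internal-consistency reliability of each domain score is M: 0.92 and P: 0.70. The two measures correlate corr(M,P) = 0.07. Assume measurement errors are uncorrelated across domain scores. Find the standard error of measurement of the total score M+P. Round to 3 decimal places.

9.616

Var(total) = 434.05 + 29.7108 = 463.761.
True-score variance = 341.589 + 29.7108 = 371.3, so reliability = 0.8006.
Error variance = 463.761 − 371.3 = 92.4608; SEM = √92.4608 = 9.616.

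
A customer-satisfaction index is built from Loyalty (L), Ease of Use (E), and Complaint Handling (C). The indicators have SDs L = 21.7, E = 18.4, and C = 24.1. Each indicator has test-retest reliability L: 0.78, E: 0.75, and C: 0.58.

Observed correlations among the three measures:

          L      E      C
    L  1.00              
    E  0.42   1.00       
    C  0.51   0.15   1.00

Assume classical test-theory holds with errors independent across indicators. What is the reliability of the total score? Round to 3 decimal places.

0.819

Var(L+E+C) = 21.7² + 18.4² + 24.1² + 2·[21.7·18.4·0.42 + 21.7·24.1·0.51 + 18.4·24.1·0.15] = 1390.26 + 1001.86 = 2392.12.
With uncorrelated errors the cross-covariances are all true-score covariance, so they carry over unchanged; only the diagonal terms shrink to ρᵢσᵢ².
True-score variance = [21.7²·0.78 + 18.4²·0.75 + 24.1²·0.58] + 1001.86 = 958.084 + 1001.86 = 1959.94.
Reliability = 1959.94 / 2392.12 = 0.819.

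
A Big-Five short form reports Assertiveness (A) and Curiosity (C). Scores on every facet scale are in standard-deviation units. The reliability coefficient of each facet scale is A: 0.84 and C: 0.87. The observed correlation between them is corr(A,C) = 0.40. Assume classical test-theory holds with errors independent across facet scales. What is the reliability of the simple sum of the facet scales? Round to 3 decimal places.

0.896

Var(A+C) = 2 + 2·[0.40] = 2 + 0.8 = 2.8.
Under uncorrelated errors the observed covariances equal the true-score covariances, so only the own-variance terms attenuate.
True-score variance = [0.84 + 0.87] + 0.8 = 1.71 + 0.8 = 2.51.
Reliability = 2.51 / 2.8 = 0.896.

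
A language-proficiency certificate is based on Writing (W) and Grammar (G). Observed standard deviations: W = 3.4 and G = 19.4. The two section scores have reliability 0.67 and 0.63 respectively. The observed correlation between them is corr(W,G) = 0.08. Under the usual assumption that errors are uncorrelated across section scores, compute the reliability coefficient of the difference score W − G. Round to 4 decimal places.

Var(W−G) = 3.4² + 19.4² − 2·3.4·19.4·0.08 = 387.92 − 10.5536 = 377.366.
Under uncorrelated errors the observed covariances equal the true-score covariances, so only the own-variance terms attenuate.
True-score variance = [3.4²·0.67 + 19.4²·0.63] − 10.5536 = 244.852 − 10.5536 = 234.298.
Reliability = 234.298 / 377.366 = 0.6209.

0.6209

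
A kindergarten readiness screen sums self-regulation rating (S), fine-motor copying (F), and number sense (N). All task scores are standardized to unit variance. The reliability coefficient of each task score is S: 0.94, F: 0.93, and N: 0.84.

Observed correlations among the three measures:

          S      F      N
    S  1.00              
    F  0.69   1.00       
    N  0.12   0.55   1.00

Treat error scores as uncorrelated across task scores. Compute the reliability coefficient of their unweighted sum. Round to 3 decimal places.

0.949

Var(S+F+N) = 3 + 2·[0.69 + 0.12 + 0.55] = 3 + 2.72 = 5.72.
Because errors are independent across components, Cov(Tᵢ,Tⱼ) = Cov(Xᵢ,Xⱼ); the off-diagonal part of the true-score variance is the same as above.
True-score variance = [0.94 + 0.93 + 0.84] + 2.72 = 2.71 + 2.72 = 5.43.
Reliability = 5.43 / 5.72 = 0.949.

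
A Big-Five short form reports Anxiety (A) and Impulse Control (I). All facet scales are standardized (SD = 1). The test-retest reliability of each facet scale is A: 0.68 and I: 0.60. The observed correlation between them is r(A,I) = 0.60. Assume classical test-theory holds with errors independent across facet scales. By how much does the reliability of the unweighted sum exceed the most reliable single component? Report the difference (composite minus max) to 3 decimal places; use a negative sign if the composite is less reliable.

Var(sum) = 2 + 1.2 = 3.2; true-score variance = 1.28 + 1.2 = 2.48; composite reliability = 0.7750.
Max component reliability = 0.6800.
Difference = 0.7750 − 0.6800 = 0.095.

0.095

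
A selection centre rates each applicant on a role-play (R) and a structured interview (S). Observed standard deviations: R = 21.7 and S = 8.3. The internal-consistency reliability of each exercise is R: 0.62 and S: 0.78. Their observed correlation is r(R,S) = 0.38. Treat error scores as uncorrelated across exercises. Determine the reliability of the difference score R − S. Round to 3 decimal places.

0.518

Var(R−S) = 21.7² + 8.3² − 2·21.7·8.3·0.38 = 539.78 − 136.884 = 402.896.
Because errors are independent across components, Cov(Tᵢ,Tⱼ) = Cov(Xᵢ,Xⱼ); the off-diagonal part of the true-score variance is the same as above.
True-score variance = [21.7²·0.62 + 8.3²·0.78] − 136.884 = 345.686 − 136.884 = 208.802.
Reliability = 208.802 / 402.896 = 0.518.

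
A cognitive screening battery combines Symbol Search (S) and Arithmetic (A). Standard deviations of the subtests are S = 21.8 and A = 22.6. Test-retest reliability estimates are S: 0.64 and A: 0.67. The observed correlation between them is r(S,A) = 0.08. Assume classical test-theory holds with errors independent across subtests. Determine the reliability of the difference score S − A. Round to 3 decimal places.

0.626

Var(S−A) = 21.8² + 22.6² − 2·21.8·22.6·0.08 = 986 − 78.8288 = 907.171.
With uncorrelated errors the cross-covariances are all true-score covariance, so they carry over unchanged; only the diagonal terms shrink to ρᵢσᵢ².
True-score variance = [21.8²·0.64 + 22.6²·0.67] − 78.8288 = 646.363 − 78.8288 = 567.534.
Reliability = 567.534 / 907.171 = 0.626.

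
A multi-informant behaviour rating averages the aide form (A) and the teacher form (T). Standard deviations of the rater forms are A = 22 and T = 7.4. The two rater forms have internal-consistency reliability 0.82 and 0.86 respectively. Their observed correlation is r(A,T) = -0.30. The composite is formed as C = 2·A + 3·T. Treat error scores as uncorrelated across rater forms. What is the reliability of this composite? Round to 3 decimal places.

0.773

Var(C) = 2²·22² + 3²·7.4² + 2·[6·22·7.4·(-0.30)] = 2428.84 − 586.08 = 1842.76.
Under uncorrelated errors the observed covariances equal the true-score covariances, so only the own-variance terms attenuate.
True-score variance = [2²·22²·0.82 + 3²·7.4²·0.86] − 586.08 = 2011.36 − 586.08 = 1425.28.
Reliability = 1425.28 / 1842.76 = 0.773.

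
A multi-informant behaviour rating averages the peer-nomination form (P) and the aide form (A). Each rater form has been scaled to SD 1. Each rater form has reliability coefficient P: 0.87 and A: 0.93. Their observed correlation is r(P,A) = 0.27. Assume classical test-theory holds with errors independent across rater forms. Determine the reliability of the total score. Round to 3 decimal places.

Var(P+A) = 2 + 2·[0.27] = 2 + 0.54 = 2.54.
Because errors are independent across components, Cov(Tᵢ,Tⱼ) = Cov(Xᵢ,Xⱼ); the off-diagonal part of the true-score variance is the same as above.
True-score variance = [0.87 + 0.93] + 0.54 = 1.8 + 0.54 = 2.34.
Reliability = 2.34 / 2.54 = 0.921.

0.921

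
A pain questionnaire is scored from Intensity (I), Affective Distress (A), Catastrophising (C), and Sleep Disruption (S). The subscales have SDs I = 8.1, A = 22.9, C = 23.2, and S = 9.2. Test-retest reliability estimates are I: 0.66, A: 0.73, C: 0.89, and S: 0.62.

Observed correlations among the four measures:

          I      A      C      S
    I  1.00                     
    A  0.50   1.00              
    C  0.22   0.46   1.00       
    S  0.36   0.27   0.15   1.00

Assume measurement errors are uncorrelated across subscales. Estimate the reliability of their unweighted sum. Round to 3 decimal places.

Var(I+A+C+S) = 8.1² + 22.9² + 23.2² + 9.2² + 2·[8.1·22.9·0.50 + 8.1·23.2·0.22 + 8.1·9.2·0.36 + 22.9·23.2·0.46 + 22.9·9.2·0.27 + 23.2·9.2·0.15] = 1212.9 + 988.406 = 2201.31.
With uncorrelated errors the cross-covariances are all true-score covariance, so they carry over unchanged; only the diagonal terms shrink to ρᵢσᵢ².
True-score variance = [8.1²·0.66 + 22.9²·0.73 + 23.2²·0.89 + 9.2²·0.62] + 988.406 = 957.632 + 988.406 = 1946.04.
Reliability = 1946.04 / 2201.31 = 0.884.

0.884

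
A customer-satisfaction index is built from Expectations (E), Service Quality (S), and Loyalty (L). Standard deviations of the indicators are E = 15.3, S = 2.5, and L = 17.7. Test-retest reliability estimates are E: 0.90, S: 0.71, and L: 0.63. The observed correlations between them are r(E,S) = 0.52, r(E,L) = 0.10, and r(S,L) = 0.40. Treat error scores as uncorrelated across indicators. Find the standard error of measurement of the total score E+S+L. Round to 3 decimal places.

11.880

Var(total) = 553.63 + 129.342 = 682.972.
True-score variance = 412.491 + 129.342 = 541.833, so reliability = 0.7933.
Error variance = 682.972 − 541.833 = 141.139; SEM = √141.139 = 11.880.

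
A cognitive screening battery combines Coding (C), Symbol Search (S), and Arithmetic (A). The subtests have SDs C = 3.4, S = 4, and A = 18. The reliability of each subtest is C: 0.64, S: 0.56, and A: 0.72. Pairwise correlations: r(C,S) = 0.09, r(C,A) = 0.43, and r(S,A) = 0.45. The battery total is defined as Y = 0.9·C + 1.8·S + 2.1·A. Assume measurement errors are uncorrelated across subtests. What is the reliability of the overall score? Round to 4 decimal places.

0.7681

Var(Y) = 0.9²·3.4² + 1.8²·4² + 2.1²·18² + 2·[1.62·3.4·4·0.09 + 1.89·3.4·18·0.43 + 3.78·4·18·0.45] = 1490.04 + 348.384 = 1838.43.
Because errors are independent across components, Cov(Tᵢ,Tⱼ) = Cov(Xᵢ,Xⱼ); the off-diagonal part of the true-score variance is the same as above.
True-score variance = [0.9²·3.4²·0.64 + 1.8²·4²·0.56 + 2.1²·18²·0.72] + 348.384 = 1063.79 + 348.384 = 1412.17.
Reliability = 1412.17 / 1838.43 = 0.7681.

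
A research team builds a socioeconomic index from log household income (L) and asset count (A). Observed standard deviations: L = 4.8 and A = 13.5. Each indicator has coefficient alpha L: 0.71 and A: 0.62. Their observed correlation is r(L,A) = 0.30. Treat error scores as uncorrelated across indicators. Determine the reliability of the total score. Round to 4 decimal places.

Var(L+A) = 4.8² + 13.5² + 2·[4.8·13.5·0.30] = 205.29 + 38.88 = 244.17.
With uncorrelated errors the cross-covariances are all true-score covariance, so they carry over unchanged; only the diagonal terms shrink to ρᵢσᵢ².
True-score variance = [4.8²·0.71 + 13.5²·0.62] + 38.88 = 129.353 + 38.88 = 168.233.
Reliability = 168.233 / 244.17 = 0.6890.

0.6890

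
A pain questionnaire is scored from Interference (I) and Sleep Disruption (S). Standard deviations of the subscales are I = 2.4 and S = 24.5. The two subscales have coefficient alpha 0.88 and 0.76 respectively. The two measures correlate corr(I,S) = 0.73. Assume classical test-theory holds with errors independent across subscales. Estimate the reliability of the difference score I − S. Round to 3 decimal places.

0.722

Var(I−S) = 2.4² + 24.5² − 2·2.4·24.5·0.73 = 606.01 − 85.848 = 520.162.
Because errors are independent across components, Cov(Tᵢ,Tⱼ) = Cov(Xᵢ,Xⱼ); the off-diagonal part of the true-score variance is the same as above.
True-score variance = [2.4²·0.88 + 24.5²·0.76] − 85.848 = 461.259 − 85.848 = 375.411.
Reliability = 375.411 / 520.162 = 0.722.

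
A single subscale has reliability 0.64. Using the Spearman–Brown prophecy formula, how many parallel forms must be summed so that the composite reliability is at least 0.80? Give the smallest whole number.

3

k ≥ ρ*(1−ρ₁)/(ρ₁(1−ρ*)) = 0.80·0.36 / (0.64·0.20) = 2.250.
Smallest integer k = 3.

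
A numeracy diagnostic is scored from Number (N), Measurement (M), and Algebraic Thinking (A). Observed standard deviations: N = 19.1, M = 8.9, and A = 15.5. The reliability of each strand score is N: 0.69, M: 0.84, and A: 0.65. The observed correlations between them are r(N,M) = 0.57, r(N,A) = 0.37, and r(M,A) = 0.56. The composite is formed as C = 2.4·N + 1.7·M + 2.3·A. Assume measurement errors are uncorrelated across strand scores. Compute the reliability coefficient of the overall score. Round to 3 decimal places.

0.817

Var(C) = 2.4²·19.1² + 1.7²·8.9² + 2.3²·15.5² + 2·[4.08·19.1·8.9·0.57 + 5.52·19.1·15.5·0.37 + 3.91·8.9·15.5·0.56] = 3601.14 + 2604.07 = 6205.22.
Because errors are independent across components, Cov(Tᵢ,Tⱼ) = Cov(Xᵢ,Xⱼ); the off-diagonal part of the true-score variance is the same as above.
True-score variance = [2.4²·19.1²·0.69 + 1.7²·8.9²·0.84 + 2.3²·15.5²·0.65] + 2604.07 = 2468.29 + 2604.07 = 5072.36.
Reliability = 5072.36 / 6205.22 = 0.817.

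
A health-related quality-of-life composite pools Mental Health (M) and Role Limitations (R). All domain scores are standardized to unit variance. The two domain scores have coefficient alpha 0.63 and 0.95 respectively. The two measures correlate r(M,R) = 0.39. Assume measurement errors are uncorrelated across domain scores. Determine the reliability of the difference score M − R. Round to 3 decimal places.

0.656

Var(M−R) = 1 + 1 − 2·0.39 = 2 − 0.78 = 1.22.
Under uncorrelated errors the observed covariances equal the true-score covariances, so only the own-variance terms attenuate.
True-score variance = [0.63 + 0.95] − 0.78 = 1.58 − 0.78 = 0.8.
Reliability = 0.8 / 1.22 = 0.656.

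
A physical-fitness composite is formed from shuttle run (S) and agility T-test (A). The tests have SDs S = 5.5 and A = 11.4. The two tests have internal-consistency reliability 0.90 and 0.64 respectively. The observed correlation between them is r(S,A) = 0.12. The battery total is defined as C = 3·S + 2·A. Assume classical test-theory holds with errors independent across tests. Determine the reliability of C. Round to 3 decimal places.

0.757

Var(C) = 3²·5.5² + 2²·11.4² + 2·[6·5.5·11.4·0.12] = 792.09 + 90.288 = 882.378.
Because errors are independent across components, Cov(Tᵢ,Tⱼ) = Cov(Xᵢ,Xⱼ); the off-diagonal part of the true-score variance is the same as above.
True-score variance = [3²·5.5²·0.90 + 2²·11.4²·0.64] + 90.288 = 577.723 + 90.288 = 668.011.
Reliability = 668.011 / 882.378 = 0.757.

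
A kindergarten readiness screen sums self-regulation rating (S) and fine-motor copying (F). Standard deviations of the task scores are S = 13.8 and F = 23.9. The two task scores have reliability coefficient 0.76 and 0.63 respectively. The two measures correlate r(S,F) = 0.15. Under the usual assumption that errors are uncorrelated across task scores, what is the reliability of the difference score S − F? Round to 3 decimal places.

0.612

Var(S−F) = 13.8² + 23.9² − 2·13.8·23.9·0.15 = 761.65 − 98.946 = 662.704.
Because errors are independent across components, Cov(Tᵢ,Tⱼ) = Cov(Xᵢ,Xⱼ); the off-diagonal part of the true-score variance is the same as above.
True-score variance = [13.8²·0.76 + 23.9²·0.63] − 98.946 = 504.597 − 98.946 = 405.651.
Reliability = 405.651 / 662.704 = 0.612.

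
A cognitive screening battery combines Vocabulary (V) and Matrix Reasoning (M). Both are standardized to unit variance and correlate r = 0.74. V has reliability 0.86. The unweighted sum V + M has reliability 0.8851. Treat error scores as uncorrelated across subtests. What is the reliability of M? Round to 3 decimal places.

Var(V+M) = 2 + 2·0.74 = 3.480.
True-score variance = ρ_V + ρ_M + 2·0.74, so 0.8851 = (0.86 + ρ_M + 1.48) / 3.480.
ρ_M = 0.8851·3.480 − 0.86 − 1.48 = 0.740.

0.740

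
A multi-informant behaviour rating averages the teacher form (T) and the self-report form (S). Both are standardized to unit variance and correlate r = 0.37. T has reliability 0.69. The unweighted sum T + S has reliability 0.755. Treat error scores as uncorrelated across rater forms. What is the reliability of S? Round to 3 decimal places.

0.639

Var(T+S) = 2 + 2·0.37 = 2.740.
True-score variance = ρ_T + ρ_S + 2·0.37, so 0.755 = (0.69 + ρ_S + 0.74) / 2.740.
ρ_S = 0.755·2.740 − 0.69 − 0.74 = 0.639.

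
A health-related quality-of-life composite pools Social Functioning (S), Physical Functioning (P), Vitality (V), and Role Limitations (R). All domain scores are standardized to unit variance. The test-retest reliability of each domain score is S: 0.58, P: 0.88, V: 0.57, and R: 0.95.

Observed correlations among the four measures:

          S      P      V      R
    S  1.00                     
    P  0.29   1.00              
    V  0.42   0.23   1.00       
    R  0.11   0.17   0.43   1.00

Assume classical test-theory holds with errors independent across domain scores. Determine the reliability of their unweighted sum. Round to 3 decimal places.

0.860

Var(S+P+V+R) = 4 + 2·[0.29 + 0.42 + 0.11 + 0.23 + 0.17 + 0.43] = 4 + 3.3 = 7.3.
With uncorrelated errors the cross-covariances are all true-score covariance, so they carry over unchanged; only the diagonal terms shrink to ρᵢσᵢ².
True-score variance = [0.58 + 0.88 + 0.57 + 0.95] + 3.3 = 2.98 + 3.3 = 6.28.
Reliability = 6.28 / 7.3 = 0.860.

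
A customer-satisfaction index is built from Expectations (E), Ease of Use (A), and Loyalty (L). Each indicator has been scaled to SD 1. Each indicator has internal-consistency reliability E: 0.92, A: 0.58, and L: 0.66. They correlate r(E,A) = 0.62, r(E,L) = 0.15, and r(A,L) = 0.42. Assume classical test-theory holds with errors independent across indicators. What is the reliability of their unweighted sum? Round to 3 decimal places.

Var(E+A+L) = 3 + 2·[0.62 + 0.15 + 0.42] = 3 + 2.38 = 5.38.
Because errors are independent across components, Cov(Tᵢ,Tⱼ) = Cov(Xᵢ,Xⱼ); the off-diagonal part of the true-score variance is the same as above.
True-score variance = [0.92 + 0.58 + 0.66] + 2.38 = 2.16 + 2.38 = 4.54.
Reliability = 4.54 / 5.38 = 0.844.

0.844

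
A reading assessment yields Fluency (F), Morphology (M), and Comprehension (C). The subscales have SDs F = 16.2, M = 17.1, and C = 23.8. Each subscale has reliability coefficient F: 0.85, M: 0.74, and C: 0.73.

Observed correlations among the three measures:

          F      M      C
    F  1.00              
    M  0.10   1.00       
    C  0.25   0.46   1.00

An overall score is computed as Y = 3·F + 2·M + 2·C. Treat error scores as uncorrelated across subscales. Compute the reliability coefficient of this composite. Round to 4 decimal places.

Var(Y) = 3²·16.2² + 2²·17.1² + 2²·23.8² + 2·[6·16.2·17.1·0.10 + 6·16.2·23.8·0.25 + 4·17.1·23.8·0.46] = 5797.36 + 2986.79 = 8784.15.
Under uncorrelated errors the observed covariances equal the true-score covariances, so only the own-variance terms attenuate.
True-score variance = [3²·16.2²·0.85 + 2²·17.1²·0.74 + 2²·23.8²·0.73] + 2986.79 = 4527.2 + 2986.79 = 7513.99.
Reliability = 7513.99 / 8784.15 = 0.8554.

0.8554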